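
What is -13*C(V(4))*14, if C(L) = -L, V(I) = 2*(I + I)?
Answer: 2912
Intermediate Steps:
V(I) = 4*I (V(I) = 2*(2*I) = 4*I)
-13*C(V(4))*14 = -(-13)*4*4*14 = -(-13)*16*14 = -13*(-16)*14 = 208*14 = 2912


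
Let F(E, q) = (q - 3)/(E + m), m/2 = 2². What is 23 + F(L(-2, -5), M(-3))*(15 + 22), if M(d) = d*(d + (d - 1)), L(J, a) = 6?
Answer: 494/7 ≈ 70.571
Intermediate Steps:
m = 8 (m = 2*2² = 2*4 = 8)
M(d) = d*(-1 + 2*d) (M(d) = d*(d + (-1 + d)) = d*(-1 + 2*d))
F(E, q) = (-3 + q)/(8 + E) (F(E, q) = (q - 3)/(E + 8) = (-3 + q)/(8 + E))
23 + F(L(-2, -5), M(-3))*(15 + 22) = 23 + ((-3 - 3*(-1 + 2*(-3)))/(8 + 6))*(15 + 22) = 23 + ((-3 - 3*(-1 - 6))/14)*37 = 23 + ((-3 - 3*(-7))/14)*37 = 23 + ((-3 + 21)/14)*37 = 23 + ((1/14)*18)*37 = 23 + (9/7)*37 = 23 + 333/7 = 494/7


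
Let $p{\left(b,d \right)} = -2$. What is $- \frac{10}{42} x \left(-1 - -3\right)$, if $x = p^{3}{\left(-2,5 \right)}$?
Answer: $\frac{80}{21} \approx 3.8095$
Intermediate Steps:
$x = -8$ ($x = \left(-2\right)^{3} = -8$)
$- \frac{10}{42} x \left(-1 - -3\right) = - \frac{10}{42} \left(-8\right) \left(-1 - -3\right) = \left(-10\right) \frac{1}{42} \left(-8\right) \left(-1 + 3\right) = \left(- \frac{5}{21}\right) \left(-8\right) 2 = \frac{40}{21} \cdot 2 = \frac{80}{21}$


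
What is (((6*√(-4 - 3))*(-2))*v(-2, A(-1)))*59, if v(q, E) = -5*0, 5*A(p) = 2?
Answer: 0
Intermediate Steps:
A(p) = ⅖ (A(p) = (⅕)*2 = ⅖)
v(q, E) = 0
(((6*√(-4 - 3))*(-2))*v(-2, A(-1)))*59 = (((6*√(-4 - 3))*(-2))*0)*59 = (((6*√(-7))*(-2))*0)*59 = (((6*(I*√7))*(-2))*0)*59 = (((6*I*√7)*(-2))*0)*59 = (-12*I*√7*0)*59 = 0*59 = 0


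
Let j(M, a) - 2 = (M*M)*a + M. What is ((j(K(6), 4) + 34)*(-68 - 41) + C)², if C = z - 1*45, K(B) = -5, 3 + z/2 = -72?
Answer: 209496676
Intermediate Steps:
z = -150 (z = -6 + 2*(-72) = -6 - 144 = -150)
j(M, a) = 2 + M + a*M² (j(M, a) = 2 + ((M*M)*a + M) = 2 + (M²*a + M) = 2 + (a*M² + M) = 2 + (M + a*M²) = 2 + M + a*M²)
C = -195 (C = -150 - 1*45 = -150 - 45 = -195)
((j(K(6), 4) + 34)*(-68 - 41) + C)² = (((2 - 5 + 4*(-5)²) + 34)*(-68 - 41) - 195)² = (((2 - 5 + 4*25) + 34)*(-109) - 195)² = (((2 - 5 + 100) + 34)*(-109) - 195)² = ((97 + 34)*(-109) - 195)² = (131*(-109) - 195)² = (-14279 - 195)² = (-14474)² = 209496676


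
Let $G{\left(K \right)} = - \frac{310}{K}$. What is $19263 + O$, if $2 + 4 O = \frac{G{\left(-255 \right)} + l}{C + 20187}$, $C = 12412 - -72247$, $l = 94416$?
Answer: $\frac{206001207289}{10694292} \approx 19263.0$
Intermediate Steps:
$C = 84659$ ($C = 12412 + 72247 = 84659$)
$O = - \frac{2939507}{10694292}$ ($O = - \frac{1}{2} + \frac{\left(- \frac{310}{-255} + 94416\right) \frac{1}{84659 + 20187}}{4} = - \frac{1}{2} + \frac{\left(\left(-310\right) \left(- \frac{1}{255}\right) + 94416\right) \frac{1}{104846}}{4} = - \frac{1}{2} + \frac{\left(\frac{62}{51} + 94416\right) \frac{1}{104846}}{4} = - \frac{1}{2} + \frac{\frac{4815278}{51} \cdot \frac{1}{104846}}{4} = - \frac{1}{2} + \frac{1}{4} \cdot \frac{2407639}{2673573} = - \frac{1}{2} + \frac{2407639}{10694292} = - \frac{2939507}{10694292} \approx -0.27487$)
$19263 + O = 19263 - \frac{2939507}{10694292} = \frac{206001207289}{10694292}$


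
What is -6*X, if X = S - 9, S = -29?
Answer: 228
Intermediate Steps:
X = -38 (X = -29 - 9 = -38)
-6*X = -6*(-38) = 228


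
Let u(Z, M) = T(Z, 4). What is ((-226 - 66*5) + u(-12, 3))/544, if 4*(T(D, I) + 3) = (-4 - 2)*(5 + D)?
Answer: -1097/1088 ≈ -1.0083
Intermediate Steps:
T(D, I) = -21/2 - 3*D/2 (T(D, I) = -3 + ((-4 - 2)*(5 + D))/4 = -3 + (-6*(5 + D))/4 = -3 + (-30 - 6*D)/4 = -3 + (-15/2 - 3*D/2) = -21/2 - 3*D/2)
u(Z, M) = -21/2 - 3*Z/2
((-226 - 66*5) + u(-12, 3))/544 = ((-226 - 66*5) + (-21/2 - 3/2*(-12)))/544 = ((-226 - 330) + (-21/2 + 18))*(1/544) = (-556 + 15/2)*(1/544) = -1097/2*1/544 = -1097/1088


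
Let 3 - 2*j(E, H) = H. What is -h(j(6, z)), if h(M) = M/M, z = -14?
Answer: -1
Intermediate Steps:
j(E, H) = 3/2 - H/2
h(M) = 1
-h(j(6, z)) = -1*1 = -1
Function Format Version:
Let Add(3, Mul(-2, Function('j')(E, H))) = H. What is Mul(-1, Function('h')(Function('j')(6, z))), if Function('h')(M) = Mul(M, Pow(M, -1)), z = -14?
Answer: -1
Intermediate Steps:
Function('j')(E, H) = Add(Rational(3, 2), Mul(Rational(-1, 2), H))
Function('h')(M) = 1
Mul(-1, Function('h')(Function('j')(6, z))) = Mul(-1, 1) = -1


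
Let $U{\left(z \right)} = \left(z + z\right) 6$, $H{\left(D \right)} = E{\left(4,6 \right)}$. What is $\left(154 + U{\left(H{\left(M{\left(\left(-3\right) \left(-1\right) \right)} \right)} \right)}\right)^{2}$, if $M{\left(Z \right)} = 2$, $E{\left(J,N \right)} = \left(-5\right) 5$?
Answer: $21316$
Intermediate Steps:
$E{\left(J,N \right)} = -25$
$H{\left(D \right)} = -25$
$U{\left(z \right)} = 12 z$ ($U{\left(z \right)} = 2 z 6 = 12 z$)
$\left(154 + U{\left(H{\left(M{\left(\left(-3\right) \left(-1\right) \right)} \right)} \right)}\right)^{2} = \left(154 + 12 \left(-25\right)\right)^{2} = \left(154 - 300\right)^{2} = \left(-146\right)^{2} = 21316$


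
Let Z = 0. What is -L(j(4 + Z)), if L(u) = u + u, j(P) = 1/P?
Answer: -½ ≈ -0.50000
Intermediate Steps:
L(u) = 2*u
-L(j(4 + Z)) = -2/(4 + 0) = -2/4 = -1*½ = -½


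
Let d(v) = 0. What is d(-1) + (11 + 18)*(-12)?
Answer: -348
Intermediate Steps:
d(-1) + (11 + 18)*(-12) = 0 + (11 + 18)*(-12) = 0 + 29*(-12) = 0 - 348 = -348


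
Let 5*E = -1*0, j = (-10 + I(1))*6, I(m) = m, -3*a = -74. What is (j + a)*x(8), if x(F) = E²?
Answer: 0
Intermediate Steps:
a = 74/3 (a = -⅓*(-74) = 74/3 ≈ 24.667)
j = -54 (j = (-10 + 1)*6 = -9*6 = -54)
E = 0 (E = (-1*0)/5 = (⅕)*0 = 0)
x(F) = 0 (x(F) = 0² = 0)
(j + a)*x(8) = (-54 + 74/3)*0 = -88/3*0 = 0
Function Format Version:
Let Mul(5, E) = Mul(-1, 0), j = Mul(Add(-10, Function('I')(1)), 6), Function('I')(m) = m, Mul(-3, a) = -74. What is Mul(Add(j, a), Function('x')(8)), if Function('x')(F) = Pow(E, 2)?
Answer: 0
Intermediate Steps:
a = Rational(74, 3) (a = Mul(Rational(-1, 3), -74) = Rational(74, 3) ≈ 24.667)
j = -54 (j = Mul(Add(-10, 1), 6) = Mul(-9, 6) = -54)
E = 0 (E = Mul(Rational(1, 5), Mul(-1, 0)) = Mul(Rational(1, 5), 0) = 0)
Function('x')(F) = 0 (Function('x')(F) = Pow(0, 2) = 0)
Mul(Add(j, a), Function('x')(8)) = Mul(Add(-54, Rational(74, 3)), 0) = Mul(Rational(-88, 3), 0) = 0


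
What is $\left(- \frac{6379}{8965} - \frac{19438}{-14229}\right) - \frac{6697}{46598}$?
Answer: $\frac{3036405061097}{5944179975030} \approx 0.51082$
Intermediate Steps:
$\left(- \frac{6379}{8965} - \frac{19438}{-14229}\right) - \frac{6697}{46598} = \left(\left(-6379\right) \frac{1}{8965} - - \frac{19438}{14229}\right) - 6697 \cdot \frac{1}{46598} = \left(- \frac{6379}{8965} + \frac{19438}{14229}\right) - \frac{6697}{46598} = \frac{83494879}{127562985} - \frac{6697}{46598} = \frac{3036405061097}{5944179975030}$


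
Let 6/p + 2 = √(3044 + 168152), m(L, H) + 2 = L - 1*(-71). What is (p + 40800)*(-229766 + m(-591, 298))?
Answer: -67019887718344/7133 - 115144*√42799/7133 ≈ -9.3957e+9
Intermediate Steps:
m(L, H) = 69 + L (m(L, H) = -2 + (L - 1*(-71)) = -2 + (L + 71) = -2 + (71 + L) = 69 + L)
p = 6/(-2 + 2*√42799) (p = 6/(-2 + √(3044 + 168152)) = 6/(-2 + √171196) = 6/(-2 + 2*√42799) ≈ 0.014572)
(p + 40800)*(-229766 + m(-591, 298)) = ((1/14266 + √42799/14266) + 40800)*(-229766 + (69 - 591)) = (582052801/14266 + √42799/14266)*(-229766 - 522) = (582052801/14266 + √42799/14266)*(-230288) = -67019887718344/7133 - 115144*√42799/7133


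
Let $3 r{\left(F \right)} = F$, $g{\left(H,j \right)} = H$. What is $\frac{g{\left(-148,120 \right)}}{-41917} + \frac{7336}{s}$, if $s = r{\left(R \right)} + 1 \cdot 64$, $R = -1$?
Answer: $\frac{922537604}{8006147} \approx 115.23$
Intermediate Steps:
$r{\left(F \right)} = \frac{F}{3}$
$s = \frac{191}{3}$ ($s = \frac{1}{3} \left(-1\right) + 1 \cdot 64 = - \frac{1}{3} + 64 = \frac{191}{3} \approx 63.667$)
$\frac{g{\left(-148,120 \right)}}{-41917} + \frac{7336}{s} = - \frac{148}{-41917} + \frac{7336}{\frac{191}{3}} = \left(-148\right) \left(- \frac{1}{41917}\right) + 7336 \cdot \frac{3}{191} = \frac{148}{41917} + \frac{22008}{191} = \frac{922537604}{8006147}$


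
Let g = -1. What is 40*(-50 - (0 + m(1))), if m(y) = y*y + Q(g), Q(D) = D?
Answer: -2000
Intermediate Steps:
m(y) = -1 + y² (m(y) = y*y - 1 = y² - 1 = -1 + y²)
40*(-50 - (0 + m(1))) = 40*(-50 - (0 + (-1 + 1²))) = 40*(-50 - (0 + (-1 + 1))) = 40*(-50 - (0 + 0)) = 40*(-50 - 1*0) = 40*(-50 + 0) = 40*(-50) = -2000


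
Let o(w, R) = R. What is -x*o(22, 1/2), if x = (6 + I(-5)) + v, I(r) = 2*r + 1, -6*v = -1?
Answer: 17/12 ≈ 1.4167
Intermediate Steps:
v = 1/6 (v = -1/6*(-1) = 1/6 ≈ 0.16667)
I(r) = 1 + 2*r
x = -17/6 (x = (6 + (1 + 2*(-5))) + 1/6 = (6 + (1 - 10)) + 1/6 = (6 - 9) + 1/6 = -3 + 1/6 = -17/6 ≈ -2.8333)
-x*o(22, 1/2) = -(-17)/(6*2) = -1*(-17/12) = 17/12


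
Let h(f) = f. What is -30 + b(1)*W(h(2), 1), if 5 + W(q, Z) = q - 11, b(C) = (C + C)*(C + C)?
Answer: -86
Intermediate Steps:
b(C) = 4*C**2 (b(C) = (2*C)*(2*C) = 4*C**2)
W(q, Z) = -16 + q (W(q, Z) = -5 + (q - 11) = -5 + (-11 + q) = -16 + q)
-30 + b(1)*W(h(2), 1) = -30 + (4*1**2)*(-16 + 2) = -30 + (4*1)*(-14) = -30 + 4*(-14) = -30 - 56 = -86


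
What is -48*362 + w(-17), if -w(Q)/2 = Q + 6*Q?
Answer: -17138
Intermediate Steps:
w(Q) = -14*Q (w(Q) = -2*(Q + 6*Q) = -14*Q)
-48*362 + w(-17) = -48*362 - 14*(-17) = -17376 + 238 = -17138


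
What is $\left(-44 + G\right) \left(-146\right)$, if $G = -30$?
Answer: $10804$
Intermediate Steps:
$\left(-44 + G\right) \left(-146\right) = \left(-44 - 30\right) \left(-146\right) = \left(-74\right) \left(-146\right) = 10804$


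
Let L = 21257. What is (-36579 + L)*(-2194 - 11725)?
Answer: 213266918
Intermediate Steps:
(-36579 + L)*(-2194 - 11725) = (-36579 + 21257)*(-2194 - 11725) = -15322*(-13919) = 213266918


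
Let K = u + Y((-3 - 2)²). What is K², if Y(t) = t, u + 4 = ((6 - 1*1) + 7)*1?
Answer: 1089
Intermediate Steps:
u = 8 (u = -4 + ((6 - 1*1) + 7)*1 = -4 + ((6 - 1) + 7)*1 = -4 + (5 + 7)*1 = -4 + 12*1 = -4 + 12 = 8)
K = 33 (K = 8 + (-3 - 2)² = 8 + (-5)² = 8 + 25 = 33)
K² = 33² = 1089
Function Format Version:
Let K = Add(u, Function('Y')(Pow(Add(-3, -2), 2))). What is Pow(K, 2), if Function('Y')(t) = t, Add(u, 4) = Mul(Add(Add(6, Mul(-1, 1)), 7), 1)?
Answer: 1089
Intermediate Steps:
u = 8 (u = Add(-4, Mul(Add(Add(6, Mul(-1, 1)), 7), 1)) = Add(-4, Mul(Add(Add(6, -1), 7), 1)) = Add(-4, Mul(Add(5, 7), 1)) = Add(-4, Mul(12, 1)) = Add(-4, 12) = 8)
K = 33 (K = Add(8, Pow(Add(-3, -2), 2)) = Add(8, Pow(-5, 2)) = Add(8, 25) = 33)
Pow(K, 2) = Pow(33, 2) = 1089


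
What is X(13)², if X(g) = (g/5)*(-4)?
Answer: 2704/25 ≈ 108.16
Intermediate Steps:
X(g) = -4*g/5 (X(g) = (g*(⅕))*(-4) = (g/5)*(-4) = -4*g/5)
X(13)² = (-⅘*13)² = (-52/5)² = 2704/25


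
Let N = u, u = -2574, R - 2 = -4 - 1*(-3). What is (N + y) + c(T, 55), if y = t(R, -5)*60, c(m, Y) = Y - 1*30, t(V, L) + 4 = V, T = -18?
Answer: -2729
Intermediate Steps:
R = 1 (R = 2 + (-4 - 1*(-3)) = 2 + (-4 + 3) = 2 - 1 = 1)
t(V, L) = -4 + V
c(m, Y) = -30 + Y (c(m, Y) = Y - 30 = -30 + Y)
y = -180 (y = (-4 + 1)*60 = -3*60 = -180)
N = -2574
(N + y) + c(T, 55) = (-2574 - 180) + (-30 + 55) = -2754 + 25 = -2729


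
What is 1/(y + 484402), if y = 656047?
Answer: 1/1140449 ≈ 8.7685e-7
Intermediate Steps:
1/(y + 484402) = 1/(656047 + 484402) = 1/1140449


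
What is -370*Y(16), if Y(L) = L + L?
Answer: -11840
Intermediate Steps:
Y(L) = 2*L
-370*Y(16) = -740*16 = -370*32 = -11840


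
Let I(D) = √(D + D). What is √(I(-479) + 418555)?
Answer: √(418555 + I*√958) ≈ 646.96 + 0.024*I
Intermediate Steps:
I(D) = √2*√D (I(D) = √(2*D) = √2*√D)
√(I(-479) + 418555) = √(√2*√(-479) + 418555) = √(√2*(I*√479) + 418555) = √(I*√958 + 418555) = √(418555 + I*√958)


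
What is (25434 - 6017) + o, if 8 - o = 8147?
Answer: 11278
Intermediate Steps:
o = -8139 (o = 8 - 1*8147 = 8 - 8147 = -8139)
(25434 - 6017) + o = (25434 - 6017) - 8139 = 19417 - 8139 = 11278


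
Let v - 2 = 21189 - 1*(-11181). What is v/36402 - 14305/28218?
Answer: 21819027/57066202 ≈ 0.38235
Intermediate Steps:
v = 32372 (v = 2 + (21189 - 1*(-11181)) = 2 + (21189 + 11181) = 2 + 32370 = 32372)
v/36402 - 14305/28218 = 32372/36402 - 14305/28218 = 32372*(1/36402) - 14305*1/28218 = 16186/18201 - 14305/28218 = 21819027/57066202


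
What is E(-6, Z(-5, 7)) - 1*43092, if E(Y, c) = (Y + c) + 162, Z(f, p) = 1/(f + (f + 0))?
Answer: -429361/10 ≈ -42936.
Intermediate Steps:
Z(f, p) = 1/(2*f) (Z(f, p) = 1/(f + f) = 1/(2*f))
E(Y, c) = 162 + Y + c
E(-6, Z(-5, 7)) - 1*43092 = (162 - 6 + (½)/(-5)) - 1*43092 = (162 - 6 + (½)*(-⅕)) - 43092 = (162 - 6 - ⅒) - 43092 = 1559/10 - 43092 = -429361/10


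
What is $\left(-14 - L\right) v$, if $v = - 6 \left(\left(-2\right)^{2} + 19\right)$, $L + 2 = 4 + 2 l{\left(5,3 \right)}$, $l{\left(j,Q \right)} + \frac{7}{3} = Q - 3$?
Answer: $1564$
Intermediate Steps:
$l{\left(j,Q \right)} = - \frac{16}{3} + Q$ ($l{\left(j,Q \right)} = - \frac{7}{3} + \left(Q - 3\right) = - \frac{7}{3} + \left(-3 + Q\right) = - \frac{16}{3} + Q$)
$L = - \frac{8}{3}$ ($L = -2 + \left(4 + 2 \left(- \frac{16}{3} + 3\right)\right) = -2 + \left(4 + 2 \left(- \frac{7}{3}\right)\right) = -2 + \left(4 - \frac{14}{3}\right) = -2 - \frac{2}{3} = - \frac{8}{3} \approx -2.6667$)
$v = -138$ ($v = - 6 \left(4 + 19\right) = \left(-6\right) 23 = -138$)
$\left(-14 - L\right) v = \left(-14 - - \frac{8}{3}\right) \left(-138\right) = \left(-14 + \frac{8}{3}\right) \left(-138\right) = \left(- \frac{34}{3}\right) \left(-138\right) = 1564$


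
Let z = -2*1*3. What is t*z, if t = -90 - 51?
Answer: 846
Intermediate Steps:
t = -141
z = -6 (z = -2*3 = -6)
t*z = -141*(-6) = 846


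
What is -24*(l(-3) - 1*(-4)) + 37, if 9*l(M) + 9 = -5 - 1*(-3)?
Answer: -89/3 ≈ -29.667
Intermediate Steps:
l(M) = -11/9 (l(M) = -1 + (-5 - 1*(-3))/9 = -1 + (-5 + 3)/9 = -1 + (⅑)*(-2) = -1 - 2/9 = -11/9)
-24*(l(-3) - 1*(-4)) + 37 = -24*(-11/9 - 1*(-4)) + 37 = -24*(-11/9 + 4) + 37 = -24*25/9 + 37 = -200/3 + 37 = -89/3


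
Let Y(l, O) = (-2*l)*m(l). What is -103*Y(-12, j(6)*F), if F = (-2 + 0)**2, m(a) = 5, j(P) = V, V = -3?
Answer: -12360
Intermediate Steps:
j(P) = -3
F = 4 (F = (-2)**2 = 4)
Y(l, O) = -10*l (Y(l, O) = -2*l*5 = -10*l)
-103*Y(-12, j(6)*F) = -(-1030)*(-12) = -103*120 = -12360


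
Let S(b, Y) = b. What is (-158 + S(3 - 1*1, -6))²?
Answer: 24336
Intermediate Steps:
(-158 + S(3 - 1*1, -6))² = (-158 + (3 - 1*1))² = (-158 + (3 - 1))² = (-158 + 2)² = (-156)² = 24336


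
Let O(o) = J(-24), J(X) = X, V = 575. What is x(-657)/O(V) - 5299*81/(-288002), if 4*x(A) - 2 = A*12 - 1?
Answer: 1155762395/13824096 ≈ 83.605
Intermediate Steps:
x(A) = ¼ + 3*A (x(A) = ½ + (A*12 - 1)/4 = ½ + (12*A - 1)/4 = ½ + (-1 + 12*A)/4 = ½ + (-¼ + 3*A) = ¼ + 3*A)
O(o) = -24
x(-657)/O(V) - 5299*81/(-288002) = (¼ + 3*(-657))/(-24) - 5299*81/(-288002) = (¼ - 1971)*(-1/24) - 429219*(-1/288002) = -7883/4*(-1/24) + 429219/288002 = 7883/96 + 429219/288002 = 1155762395/13824096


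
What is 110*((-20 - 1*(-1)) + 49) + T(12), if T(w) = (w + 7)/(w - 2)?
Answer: 33019/10 ≈ 3301.9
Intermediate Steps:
T(w) = (7 + w)/(-2 + w)
110*((-20 - 1*(-1)) + 49) + T(12) = 110*((-20 - 1*(-1)) + 49) + (7 + 12)/(-2 + 12) = 110*((-20 + 1) + 49) + 19/10 = 110*(-19 + 49) + (1/10)*19 = 110*30 + 19/10 = 3300 + 19/10 = 33019/10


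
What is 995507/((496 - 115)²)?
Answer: 995507/145161 ≈ 6.8579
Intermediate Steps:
995507/((496 - 115)²) = 995507/(381²) = 995507/145161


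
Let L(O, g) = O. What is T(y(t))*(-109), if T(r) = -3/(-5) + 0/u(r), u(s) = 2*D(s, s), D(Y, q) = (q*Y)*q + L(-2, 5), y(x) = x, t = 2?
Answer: -327/5 ≈ -65.400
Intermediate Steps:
D(Y, q) = -2 + Y*q² (D(Y, q) = (q*Y)*q - 2 = (Y*q)*q - 2 = Y*q² - 2 = -2 + Y*q²)
u(s) = -4 + 2*s³ (u(s) = 2*(-2 + s*s²) = 2*(-2 + s³) = -4 + 2*s³)
T(r) = ⅗ (T(r) = -3/(-5) + 0/(-4 + 2*r³) = -3*(-⅕) + 0 = ⅗ + 0 = ⅗)
T(y(t))*(-109) = (⅗)*(-109) = -327/5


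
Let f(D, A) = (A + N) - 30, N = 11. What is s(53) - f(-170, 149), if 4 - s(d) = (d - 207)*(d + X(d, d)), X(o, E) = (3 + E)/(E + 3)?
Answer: 8190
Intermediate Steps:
X(o, E) = 1 (X(o, E) = (3 + E)/(3 + E) = 1)
s(d) = 4 - (1 + d)*(-207 + d) (s(d) = 4 - (d - 207)*(d + 1) = 4 - (-207 + d)*(1 + d) = 4 - (1 + d)*(-207 + d))
f(D, A) = -19 + A (f(D, A) = (A + 11) - 30 = (11 + A) - 30 = -19 + A)
s(53) - f(-170, 149) = (211 - 1*53² + 206*53) - (-19 + 149) = (211 - 1*2809 + 10918) - 1*130 = (211 - 2809 + 10918) - 130 = 8320 - 130 = 8190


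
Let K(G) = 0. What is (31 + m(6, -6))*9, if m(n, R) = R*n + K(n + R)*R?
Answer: -45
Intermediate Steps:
m(n, R) = R*n (m(n, R) = R*n + 0*R = R*n + 0 = R*n)
(31 + m(6, -6))*9 = (31 - 6*6)*9 = (31 - 36)*9 = -5*9 = -45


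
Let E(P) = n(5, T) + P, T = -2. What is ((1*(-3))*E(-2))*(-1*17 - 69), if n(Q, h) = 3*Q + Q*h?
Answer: 774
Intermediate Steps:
E(P) = 5 + P (E(P) = 5*(3 - 2) + P = 5*1 + P = 5 + P)
((1*(-3))*E(-2))*(-1*17 - 69) = ((1*(-3))*(5 - 2))*(-1*17 - 69) = (-3*3)*(-17 - 69) = -9*(-86) = 774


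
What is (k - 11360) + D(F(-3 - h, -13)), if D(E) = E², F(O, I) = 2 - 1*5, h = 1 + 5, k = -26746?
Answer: -38097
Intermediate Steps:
h = 6
F(O, I) = -3 (F(O, I) = 2 - 5 = -3)
(k - 11360) + D(F(-3 - h, -13)) = (-26746 - 11360) + (-3)² = -38106 + 9 = -38097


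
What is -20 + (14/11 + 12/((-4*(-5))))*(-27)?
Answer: -3881/55 ≈ -70.564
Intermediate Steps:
-20 + (14/11 + 12/((-4*(-5))))*(-27) = -20 + (14*(1/11) + 12/20)*(-27) = -20 + (14/11 + 12*(1/20))*(-27) = -20 + (14/11 + ⅗)*(-27) = -20 + (103/55)*(-27) = -20 - 2781/55 = -3881/55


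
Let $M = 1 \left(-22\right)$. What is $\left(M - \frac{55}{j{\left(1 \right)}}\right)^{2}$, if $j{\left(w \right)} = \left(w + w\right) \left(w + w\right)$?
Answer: $\frac{20449}{16} \approx 1278.1$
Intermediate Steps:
$j{\left(w \right)} = 4 w^{2}$ ($j{\left(w \right)} = 2 w 2 w = 4 w^{2}$)
$M = -22$
$\left(M - \frac{55}{j{\left(1 \right)}}\right)^{2} = \left(-22 - \frac{55}{4 \cdot 1^{2}}\right)^{2} = \left(-22 - \frac{55}{4 \cdot 1}\right)^{2} = \left(-22 - \frac{55}{4}\right)^{2} = \left(- \frac{143}{4}\right)^{2} = \frac{20449}{16}$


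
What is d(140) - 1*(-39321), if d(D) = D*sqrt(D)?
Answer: 39321 + 280*sqrt(35) ≈ 40978.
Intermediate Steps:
d(D) = D**(3/2)
d(140) - 1*(-39321) = 140**(3/2) - 1*(-39321) = 280*sqrt(35) + 39321 = 39321 + 280*sqrt(35)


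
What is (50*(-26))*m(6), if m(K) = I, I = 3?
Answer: -3900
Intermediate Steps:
m(K) = 3
(50*(-26))*m(6) = (50*(-26))*3 = -1300*3 = -3900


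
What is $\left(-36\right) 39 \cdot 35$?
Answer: $-49140$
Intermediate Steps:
$\left(-36\right) 39 \cdot 35 = \left(-1404\right) 35 = -49140$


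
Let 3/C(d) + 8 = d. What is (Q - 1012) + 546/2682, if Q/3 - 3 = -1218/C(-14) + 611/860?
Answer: 9916242671/384420 ≈ 25795.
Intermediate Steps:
C(d) = 3/(-8 + d)
Q = 23054133/860 (Q = 9 + 3*(-1218/(3/(-8 - 14)) + 611/860) = 9 + 3*(-1218/(3/(-22)) + 611*(1/860)) = 9 + 3*(-1218/(3*(-1/22)) + 611/860) = 9 + 3*(-1218/(-3/22) + 611/860) = 9 + 3*(-1218*(-22/3) + 611/860) = 9 + 3*(8932 + 611/860) = 9 + 3*(7682131/860) = 9 + 23046393/860 = 23054133/860 ≈ 26807.)
(Q - 1012) + 546/2682 = (23054133/860 - 1012) + 546/2682 = 22183813/860 + 546*(1/2682) = 22183813/860 + 91/447 = 9916242671/384420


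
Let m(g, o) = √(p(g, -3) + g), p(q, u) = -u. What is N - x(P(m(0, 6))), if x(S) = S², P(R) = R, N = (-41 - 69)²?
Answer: 12097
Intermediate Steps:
m(g, o) = √(3 + g) (m(g, o) = √(-1*(-3) + g) = √(3 + g))
N = 12100 (N = (-110)² = 12100)
N - x(P(m(0, 6))) = 12100 - (√(3 + 0))² = 12100 - (√3)² = 12100 - 1*3 = 12100 - 3 = 12097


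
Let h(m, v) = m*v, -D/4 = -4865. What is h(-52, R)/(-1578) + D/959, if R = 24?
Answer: 759636/36031 ≈ 21.083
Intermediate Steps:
D = 19460 (D = -4*(-4865) = 19460)
h(-52, R)/(-1578) + D/959 = -52*24/(-1578) + 19460/959 = -1248*(-1/1578) + 19460*(1/959) = 208/263 + 2780/137 = 759636/36031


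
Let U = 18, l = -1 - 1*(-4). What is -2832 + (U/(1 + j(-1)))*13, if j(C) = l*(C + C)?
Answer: -14394/5 ≈ -2878.8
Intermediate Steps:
l = 3 (l = -1 + 4 = 3)
j(C) = 6*C (j(C) = 3*(C + C) = 3*(2*C) = 6*C)
-2832 + (U/(1 + j(-1)))*13 = -2832 + (18/(1 + 6*(-1)))*13 = -2832 + (18/(1 - 6))*13 = -2832 + (18/(-5))*13 = -2832 - ⅕*18*13 = -2832 - 18/5*13 = -2832 - 234/5 = -14394/5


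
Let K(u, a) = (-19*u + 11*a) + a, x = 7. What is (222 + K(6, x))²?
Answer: 36864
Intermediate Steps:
K(u, a) = -19*u + 12*a
(222 + K(6, x))² = (222 + (-19*6 + 12*7))² = (222 + (-114 + 84))² = (222 - 30)² = 192² = 36864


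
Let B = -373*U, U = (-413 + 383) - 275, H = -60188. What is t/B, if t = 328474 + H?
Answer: 268286/113765 ≈ 2.3582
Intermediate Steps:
U = -305 (U = -30 - 275 = -305)
t = 268286 (t = 328474 - 60188 = 268286)
B = 113765 (B = -373*(-305) = 113765)
t/B = 268286/113765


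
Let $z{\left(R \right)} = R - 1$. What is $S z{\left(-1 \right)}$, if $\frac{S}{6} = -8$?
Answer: $96$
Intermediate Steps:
$S = -48$ ($S = 6 \left(-8\right) = -48$)
$z{\left(R \right)} = -1 + R$ ($z{\left(R \right)} = R - 1 = -1 + R$)
$S z{\left(-1 \right)} = - 48 \left(-1 - 1\right) = \left(-48\right) \left(-2\right) = 96$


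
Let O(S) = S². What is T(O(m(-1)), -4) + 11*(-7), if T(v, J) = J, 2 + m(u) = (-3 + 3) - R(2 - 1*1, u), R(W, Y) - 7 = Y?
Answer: -81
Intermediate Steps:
R(W, Y) = 7 + Y
m(u) = -9 - u (m(u) = -2 + ((-3 + 3) - (7 + u)) = -2 + (0 + (-7 - u)) = -2 + (-7 - u) = -9 - u)
T(O(m(-1)), -4) + 11*(-7) = -4 + 11*(-7) = -4 - 77 = -81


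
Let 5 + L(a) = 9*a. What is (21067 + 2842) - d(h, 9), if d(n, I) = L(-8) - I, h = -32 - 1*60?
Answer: 23995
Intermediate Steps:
L(a) = -5 + 9*a
h = -92 (h = -32 - 60 = -92)
d(n, I) = -77 - I (d(n, I) = (-5 + 9*(-8)) - I = (-5 - 72) - I = -77 - I)
(21067 + 2842) - d(h, 9) = (21067 + 2842) - (-77 - 1*9) = 23909 - (-77 - 9) = 23909 - 1*(-86) = 23909 + 86 = 23995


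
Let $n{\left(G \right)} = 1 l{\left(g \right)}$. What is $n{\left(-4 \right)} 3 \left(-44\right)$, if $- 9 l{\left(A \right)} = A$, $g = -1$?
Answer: $- \frac{44}{3} \approx -14.667$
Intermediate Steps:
$l{\left(A \right)} = - \frac{A}{9}$
$n{\left(G \right)} = \frac{1}{9}$ ($n{\left(G \right)} = 1 \left(\left(- \frac{1}{9}\right) \left(-1\right)\right) = 1 \cdot \frac{1}{9} = \frac{1}{9}$)
$n{\left(-4 \right)} 3 \left(-44\right) = \frac{1}{9} \cdot 3 \left(-44\right) = \frac{1}{3} \left(-44\right) = - \frac{44}{3}$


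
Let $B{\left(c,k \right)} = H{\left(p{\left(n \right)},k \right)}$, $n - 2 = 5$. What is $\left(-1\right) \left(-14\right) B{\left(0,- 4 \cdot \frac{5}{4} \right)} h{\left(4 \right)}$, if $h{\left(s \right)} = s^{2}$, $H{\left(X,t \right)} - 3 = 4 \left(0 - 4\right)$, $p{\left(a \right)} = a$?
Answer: $-2912$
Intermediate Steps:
$n = 7$ ($n = 2 + 5 = 7$)
$H{\left(X,t \right)} = -13$ ($H{\left(X,t \right)} = 3 + 4 \left(0 - 4\right) = 3 + 4 \left(-4\right) = 3 - 16 = -13$)
$B{\left(c,k \right)} = -13$
$\left(-1\right) \left(-14\right) B{\left(0,- 4 \cdot \frac{5}{4} \right)} h{\left(4 \right)} = \left(-1\right) \left(-14\right) \left(-13\right) 4^{2} = 14 \left(-13\right) 16 = \left(-182\right) 16 = -2912$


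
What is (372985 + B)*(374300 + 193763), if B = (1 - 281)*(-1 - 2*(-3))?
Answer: 211083689855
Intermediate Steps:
B = -1400 (B = -280*(-1 + 6) = -280*5 = -1400)
(372985 + B)*(374300 + 193763) = (372985 - 1400)*(374300 + 193763) = 371585*568063 = 211083689855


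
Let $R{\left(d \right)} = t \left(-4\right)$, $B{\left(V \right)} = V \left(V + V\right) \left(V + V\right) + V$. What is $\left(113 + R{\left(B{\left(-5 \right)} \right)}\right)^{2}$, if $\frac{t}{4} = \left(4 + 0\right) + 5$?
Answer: $961$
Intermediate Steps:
$t = 36$ ($t = 4 \left(\left(4 + 0\right) + 5\right) = 4 \left(4 + 5\right) = 4 \cdot 9 = 36$)
$B{\left(V \right)} = V + 4 V^{3}$ ($B{\left(V \right)} = V 2 V 2 V + V = V 4 V^{2} + V = 4 V^{3} + V = V + 4 V^{3}$)
$R{\left(d \right)} = -144$ ($R{\left(d \right)} = 36 \left(-4\right) = -144$)
$\left(113 + R{\left(B{\left(-5 \right)} \right)}\right)^{2} = \left(113 - 144\right)^{2} = \left(-31\right)^{2} = 961$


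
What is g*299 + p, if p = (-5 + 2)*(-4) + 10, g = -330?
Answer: -98648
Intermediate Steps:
p = 22 (p = -3*(-4) + 10 = 12 + 10 = 22)
g*299 + p = -330*299 + 22 = -98670 + 22 = -98648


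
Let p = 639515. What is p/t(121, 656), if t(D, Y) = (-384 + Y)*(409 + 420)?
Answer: 639515/225488 ≈ 2.8361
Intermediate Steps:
t(D, Y) = -318336 + 829*Y (t(D, Y) = (-384 + Y)*829 = -318336 + 829*Y)
p/t(121, 656) = 639515/(-318336 + 829*656) = 639515/(-318336 + 543824) = 639515/225488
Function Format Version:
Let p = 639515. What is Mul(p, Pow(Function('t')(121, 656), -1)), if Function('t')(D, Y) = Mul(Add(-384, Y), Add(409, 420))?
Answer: Rational(639515, 225488) ≈ 2.8361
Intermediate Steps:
Function('t')(D, Y) = Add(-318336, Mul(829, Y)) (Function('t')(D, Y) = Mul(Add(-384, Y), 829) = Add(-318336, Mul(829, Y)))
Mul(p, Pow(Function('t')(121, 656), -1)) = Mul(639515, Pow(Add(-318336, Mul(829, 656)), -1)) = Mul(639515, Pow(Add(-318336, 543824), -1)) = Mul(639515, Pow(225488, -1)) = Mul(639515, Rational(1, 225488)) = Rational(639515, 225488)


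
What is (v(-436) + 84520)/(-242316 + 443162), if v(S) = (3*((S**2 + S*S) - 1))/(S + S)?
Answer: 72560867/175137712 ≈ 0.41431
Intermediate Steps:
v(S) = (-3 + 6*S**2)/(2*S) (v(S) = (3*((S**2 + S**2) - 1))/((2*S)) = (3*(2*S**2 - 1))*(1/(2*S)) = (3*(-1 + 2*S**2))*(1/(2*S)) = (-3 + 6*S**2)*(1/(2*S)) = (-3 + 6*S**2)/(2*S))
(v(-436) + 84520)/(-242316 + 443162) = ((3*(-436) - 3/2/(-436)) + 84520)/(-242316 + 443162) = ((-1308 - 3/2*(-1/436)) + 84520)/200846 = ((-1308 + 3/872) + 84520)*(1/200846) = (-1140573/872 + 84520)*(1/200846) = (72560867/872)*(1/200846) = 72560867/175137712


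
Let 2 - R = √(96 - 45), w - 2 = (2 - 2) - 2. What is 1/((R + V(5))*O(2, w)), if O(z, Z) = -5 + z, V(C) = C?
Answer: 7/6 + √51/6 ≈ 2.3569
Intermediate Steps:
w = 0 (w = 2 + ((2 - 2) - 2) = 2 + (0 - 2) = 2 - 2 = 0)
R = 2 - √51 (R = 2 - √(96 - 45) = 2 - √51 ≈ -5.1414)
1/((R + V(5))*O(2, w)) = 1/(((2 - √51) + 5)*(-5 + 2)) = 1/((7 - √51)*(-3)) = 1/(-21 + 3*√51)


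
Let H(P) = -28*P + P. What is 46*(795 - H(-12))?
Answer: 21666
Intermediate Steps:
H(P) = -27*P
46*(795 - H(-12)) = 46*(795 - (-27)*(-12)) = 46*(795 - 1*324) = 46*(795 - 324) = 46*471 = 21666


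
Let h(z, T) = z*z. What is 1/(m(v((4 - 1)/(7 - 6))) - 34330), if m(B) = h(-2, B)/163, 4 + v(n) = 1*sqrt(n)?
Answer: -163/5595786 ≈ -2.9129e-5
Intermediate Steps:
v(n) = -4 + sqrt(n) (v(n) = -4 + 1*sqrt(n) = -4 + sqrt(n))
h(z, T) = z**2
m(B) = 4/163 (m(B) = (-2)**2/163 = 4*(1/163) = 4/163)
1/(m(v((4 - 1)/(7 - 6))) - 34330) = 1/(4/163 - 34330) = 1/(-5595786/163) = -163/5595786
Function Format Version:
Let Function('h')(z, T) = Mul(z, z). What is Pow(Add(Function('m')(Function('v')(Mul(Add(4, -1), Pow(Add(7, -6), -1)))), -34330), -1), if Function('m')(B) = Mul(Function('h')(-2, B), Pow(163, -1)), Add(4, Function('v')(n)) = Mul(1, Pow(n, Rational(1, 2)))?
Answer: Rational(-163, 5595786) ≈ -2.9129e-5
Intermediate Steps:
Function('v')(n) = Add(-4, Pow(n, Rational(1, 2))) (Function('v')(n) = Add(-4, Mul(1, Pow(n, Rational(1, 2)))) = Add(-4, Pow(n, Rational(1, 2))))
Function('h')(z, T) = Pow(z, 2)
Function('m')(B) = Rational(4, 163) (Function('m')(B) = Mul(Pow(-2, 2), Pow(163, -1)) = Mul(4, Rational(1, 163)) = Rational(4, 163))
Pow(Add(Function('m')(Function('v')(Mul(Add(4, -1), Pow(Add(7, -6), -1)))), -34330), -1) = Pow(Add(Rational(4, 163), -34330), -1) = Pow(Rational(-5595786, 163), -1) = Rational(-163, 5595786)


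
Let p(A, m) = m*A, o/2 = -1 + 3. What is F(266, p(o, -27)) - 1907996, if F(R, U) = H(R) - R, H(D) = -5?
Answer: -1908267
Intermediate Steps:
o = 4 (o = 2*(-1 + 3) = 2*2 = 4)
p(A, m) = A*m
F(R, U) = -5 - R
F(266, p(o, -27)) - 1907996 = (-5 - 1*266) - 1907996 = (-5 - 266) - 1907996 = -271 - 1907996 = -1908267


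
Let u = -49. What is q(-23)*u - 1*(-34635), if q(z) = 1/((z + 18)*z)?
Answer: 3982976/115 ≈ 34635.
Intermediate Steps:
q(z) = 1/(z*(18 + z)) (q(z) = 1/((18 + z)*z) = 1/(z*(18 + z)))
q(-23)*u - 1*(-34635) = (1/((-23)*(18 - 23)))*(-49) - 1*(-34635) = -1/23/(-5)*(-49) + 34635 = -1/23*(-⅕)*(-49) + 34635 = (1/115)*(-49) + 34635 = -49/115 + 34635 = 3982976/115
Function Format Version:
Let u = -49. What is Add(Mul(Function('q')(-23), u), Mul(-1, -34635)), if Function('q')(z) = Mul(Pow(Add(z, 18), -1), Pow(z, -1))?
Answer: Rational(3982976, 115) ≈ 34635.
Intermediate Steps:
Function('q')(z) = Mul(Pow(z, -1), Pow(Add(18, z), -1)) (Function('q')(z) = Mul(Pow(Add(18, z), -1), Pow(z, -1)) = Mul(Pow(z, -1), Pow(Add(18, z), -1)))
Add(Mul(Function('q')(-23), u), Mul(-1, -34635)) = Add(Mul(Mul(Pow(-23, -1), Pow(Add(18, -23), -1)), -49), Mul(-1, -34635)) = Add(Mul(Mul(Rational(-1, 23), Pow(-5, -1)), -49), 34635) = Add(Mul(Mul(Rational(-1, 23), Rational(-1, 5)), -49), 34635) = Add(Mul(Rational(1, 115), -49), 34635) = Add(Rational(-49, 115), 34635) = Rational(3982976, 115)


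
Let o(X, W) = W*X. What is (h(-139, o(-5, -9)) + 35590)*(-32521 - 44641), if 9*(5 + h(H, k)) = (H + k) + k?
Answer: -24708506992/9 ≈ -2.7454e+9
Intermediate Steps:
h(H, k) = -5 + H/9 + 2*k/9 (h(H, k) = -5 + ((H + k) + k)/9 = -5 + (H + 2*k)/9 = -5 + (H/9 + 2*k/9) = -5 + H/9 + 2*k/9)
(h(-139, o(-5, -9)) + 35590)*(-32521 - 44641) = ((-5 + (⅑)*(-139) + 2*(-9*(-5))/9) + 35590)*(-32521 - 44641) = ((-5 - 139/9 + (2/9)*45) + 35590)*(-77162) = ((-5 - 139/9 + 10) + 35590)*(-77162) = (-94/9 + 35590)*(-77162) = (320216/9)*(-77162) = -24708506992/9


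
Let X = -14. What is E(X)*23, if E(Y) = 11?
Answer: 253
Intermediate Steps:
E(X)*23 = 11*23 = 253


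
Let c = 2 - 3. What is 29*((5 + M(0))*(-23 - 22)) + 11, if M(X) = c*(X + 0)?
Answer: -6514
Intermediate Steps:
c = -1
M(X) = -X (M(X) = -(X + 0) = -X)
29*((5 + M(0))*(-23 - 22)) + 11 = 29*((5 - 1*0)*(-23 - 22)) + 11 = 29*((5 + 0)*(-45)) + 11 = 29*(5*(-45)) + 11 = 29*(-225) + 11 = -6525 + 11 = -6514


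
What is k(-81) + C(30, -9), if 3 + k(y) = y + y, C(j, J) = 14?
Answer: -151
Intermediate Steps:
k(y) = -3 + 2*y (k(y) = -3 + (y + y) = -3 + 2*y)
k(-81) + C(30, -9) = (-3 + 2*(-81)) + 14 = (-3 - 162) + 14 = -165 + 14 = -151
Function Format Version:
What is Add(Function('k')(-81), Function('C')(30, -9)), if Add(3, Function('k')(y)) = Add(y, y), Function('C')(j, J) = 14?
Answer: -151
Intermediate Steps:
Function('k')(y) = Add(-3, Mul(2, y)) (Function('k')(y) = Add(-3, Add(y, y)) = Add(-3, Mul(2, y)))
Add(Function('k')(-81), Function('C')(30, -9)) = Add(Add(-3, Mul(2, -81)), 14) = Add(Add(-3, -162), 14) = Add(-165, 14) = -151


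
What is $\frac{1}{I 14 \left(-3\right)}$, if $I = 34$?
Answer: $- \frac{1}{1428} \approx -0.00070028$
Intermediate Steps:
$\frac{1}{I 14 \left(-3\right)} = \frac{1}{34 \cdot 14 \left(-3\right)} = \frac{1}{476 \left(-3\right)} = \frac{1}{-1428} = - \frac{1}{1428}$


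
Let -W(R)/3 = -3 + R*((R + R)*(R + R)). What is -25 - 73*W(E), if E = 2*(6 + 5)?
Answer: 9326966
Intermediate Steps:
E = 22 (E = 2*11 = 22)
W(R) = 9 - 12*R³ (W(R) = -3*(-3 + R*((R + R)*(R + R))) = -3*(-3 + R*((2*R)*(2*R))) = -3*(-3 + R*(4*R²)) = -3*(-3 + 4*R³) = 9 - 12*R³)
-25 - 73*W(E) = -25 - 73*(9 - 12*22³) = -25 - 73*(9 - 12*10648) = -25 - 73*(9 - 127776) = -25 - 73*(-127767) = -25 + 9326991 = 9326966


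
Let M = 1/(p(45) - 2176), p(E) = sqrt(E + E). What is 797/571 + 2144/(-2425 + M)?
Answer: 8135084052082123/15898980835827421 + 6432*sqrt(10)/27844099537351 ≈ 0.51167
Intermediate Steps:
p(E) = sqrt(2)*sqrt(E) (p(E) = sqrt(2*E) = sqrt(2)*sqrt(E))
M = 1/(-2176 + 3*sqrt(10)) (M = 1/(sqrt(2)*sqrt(45) - 2176) = 1/(sqrt(2)*(3*sqrt(5)) - 2176) = 1/(3*sqrt(10) - 2176) = 1/(-2176 + 3*sqrt(10)) ≈ -0.00046157)
797/571 + 2144/(-2425 + M) = 797/571 + 2144/(-2425 + (-1088/2367443 - 3*sqrt(10)/4734886)) = 797*(1/571) + 2144/(-5741050363/2367443 - 3*sqrt(10)/4734886) = 797/571 + 2144/(-5741050363/2367443 - 3*sqrt(10)/4734886)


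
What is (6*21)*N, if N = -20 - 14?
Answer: -4284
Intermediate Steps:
N = -34
(6*21)*N = (6*21)*(-34) = 126*(-34) = -4284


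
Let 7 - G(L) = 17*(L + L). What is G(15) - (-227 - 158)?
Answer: -118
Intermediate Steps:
G(L) = 7 - 34*L (G(L) = 7 - 17*(L + L) = 7 - 17*2*L = 7 - 34*L)
G(15) - (-227 - 158) = (7 - 34*15) - (-227 - 158) = (7 - 510) - 1*(-385) = -503 + 385 = -118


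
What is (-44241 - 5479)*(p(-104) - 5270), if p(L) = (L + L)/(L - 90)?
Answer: 25411195920/97 ≈ 2.6197e+8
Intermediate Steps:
p(L) = 2*L/(-90 + L) (p(L) = (2*L)/(-90 + L) = 2*L/(-90 + L))
(-44241 - 5479)*(p(-104) - 5270) = (-44241 - 5479)*(2*(-104)/(-90 - 104) - 5270) = -49720*(2*(-104)/(-194) - 5270) = -49720*(2*(-104)*(-1/194) - 5270) = -49720*(104/97 - 5270) = -49720*(-511086/97) = 25411195920/97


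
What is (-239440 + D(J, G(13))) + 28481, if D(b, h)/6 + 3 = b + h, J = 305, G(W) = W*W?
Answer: -208133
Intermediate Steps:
G(W) = W²
D(b, h) = -18 + 6*b + 6*h (D(b, h) = -18 + 6*(b + h) = -18 + (6*b + 6*h) = -18 + 6*b + 6*h)
(-239440 + D(J, G(13))) + 28481 = (-239440 + (-18 + 6*305 + 6*13²)) + 28481 = (-239440 + (-18 + 1830 + 6*169)) + 28481 = (-239440 + (-18 + 1830 + 1014)) + 28481 = (-239440 + 2826) + 28481 = -236614 + 28481 = -208133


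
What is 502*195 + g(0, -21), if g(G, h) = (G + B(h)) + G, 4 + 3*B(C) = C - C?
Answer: 293666/3 ≈ 97889.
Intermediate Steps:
B(C) = -4/3 (B(C) = -4/3 + (C - C)/3 = -4/3 + (⅓)*0 = -4/3 + 0 = -4/3)
g(G, h) = -4/3 + 2*G (g(G, h) = (G - 4/3) + G = (-4/3 + G) + G = -4/3 + 2*G)
502*195 + g(0, -21) = 502*195 + (-4/3 + 2*0) = 97890 + (-4/3 + 0) = 97890 - 4/3 = 293666/3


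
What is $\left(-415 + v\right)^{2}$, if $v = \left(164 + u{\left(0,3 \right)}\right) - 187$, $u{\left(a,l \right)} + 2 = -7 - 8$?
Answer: $207025$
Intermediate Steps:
$u{\left(a,l \right)} = -17$ ($u{\left(a,l \right)} = -2 - 15 = -17$)
$v = -40$ ($v = \left(164 - 17\right) - 187 = 147 - 187 = -40$)
$\left(-415 + v\right)^{2} = \left(-415 - 40\right)^{2} = \left(-455\right)^{2} = 207025$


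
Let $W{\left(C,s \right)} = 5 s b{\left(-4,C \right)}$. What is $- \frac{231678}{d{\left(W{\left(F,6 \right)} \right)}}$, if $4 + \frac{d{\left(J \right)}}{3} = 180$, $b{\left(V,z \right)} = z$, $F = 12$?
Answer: $- \frac{38613}{88} \approx -438.78$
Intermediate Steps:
$W{\left(C,s \right)} = 5 C s$ ($W{\left(C,s \right)} = 5 s C = 5 C s$)
$d{\left(J \right)} = 528$ ($d{\left(J \right)} = -12 + 3 \cdot 180 = -12 + 540 = 528$)
$- \frac{231678}{d{\left(W{\left(F,6 \right)} \right)}} = - \frac{231678}{528} = \left(-231678\right) \frac{1}{528} = - \frac{38613}{88}$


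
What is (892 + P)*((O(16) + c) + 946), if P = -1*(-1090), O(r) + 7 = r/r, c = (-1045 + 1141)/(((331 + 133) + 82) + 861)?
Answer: 873847944/469 ≈ 1.8632e+6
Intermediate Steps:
c = 32/469 (c = 96/((464 + 82) + 861) = 96/(546 + 861) = 96/1407 = 96*(1/1407) = 32/469 ≈ 0.068230)
O(r) = -6 (O(r) = -7 + r/r = -7 + 1 = -6)
P = 1090
(892 + P)*((O(16) + c) + 946) = (892 + 1090)*((-6 + 32/469) + 946) = 1982*(-2782/469 + 946) = 1982*(440892/469) = 873847944/469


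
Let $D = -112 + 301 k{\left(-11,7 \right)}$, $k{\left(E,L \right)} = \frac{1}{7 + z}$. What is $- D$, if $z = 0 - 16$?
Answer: $\frac{1309}{9} \approx 145.44$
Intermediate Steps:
$z = -16$ ($z = 0 - 16 = -16$)
$k{\left(E,L \right)} = - \frac{1}{9}$ ($k{\left(E,L \right)} = \frac{1}{7 - 16} = \frac{1}{-9} = - \frac{1}{9}$)
$D = - \frac{1309}{9}$ ($D = -112 + 301 \left(- \frac{1}{9}\right) = -112 - \frac{301}{9} = - \frac{1309}{9} \approx -145.44$)
$- D = \left(-1\right) \left(- \frac{1309}{9}\right) = \frac{1309}{9}$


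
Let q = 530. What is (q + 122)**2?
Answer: 425104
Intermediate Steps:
(q + 122)**2 = (530 + 122)**2 = 652**2 = 425104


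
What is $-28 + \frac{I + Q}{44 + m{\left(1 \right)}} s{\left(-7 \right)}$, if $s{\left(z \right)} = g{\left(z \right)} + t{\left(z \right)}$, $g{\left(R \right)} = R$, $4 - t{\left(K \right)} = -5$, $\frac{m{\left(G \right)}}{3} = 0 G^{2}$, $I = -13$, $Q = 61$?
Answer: $- \frac{284}{11} \approx -25.818$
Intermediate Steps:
$m{\left(G \right)} = 0$ ($m{\left(G \right)} = 3 \cdot 0 G^{2} = 3 \cdot 0 = 0$)
$t{\left(K \right)} = 9$ ($t{\left(K \right)} = 4 - -5 = 4 + 5 = 9$)
$s{\left(z \right)} = 9 + z$ ($s{\left(z \right)} = z + 9 = 9 + z$)
$-28 + \frac{I + Q}{44 + m{\left(1 \right)}} s{\left(-7 \right)} = -28 + \frac{-13 + 61}{44 + 0} \left(9 - 7\right) = -28 + \frac{48}{44} \cdot 2 = -28 + 48 \cdot \frac{1}{44} \cdot 2 = -28 + \frac{12}{11} \cdot 2 = -28 + \frac{24}{11} = - \frac{284}{11}$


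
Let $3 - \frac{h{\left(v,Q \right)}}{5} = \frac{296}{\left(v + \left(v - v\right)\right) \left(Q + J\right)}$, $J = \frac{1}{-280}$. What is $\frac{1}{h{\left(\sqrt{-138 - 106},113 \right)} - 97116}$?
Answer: $- \frac{1929979 i}{207200 \sqrt{61} + 187402890879 i} \approx -1.0299 \cdot 10^{-5} - 8.8931 \cdot 10^{-11} i$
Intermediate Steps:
$J = - \frac{1}{280} \approx -0.0035714$
$h{\left(v,Q \right)} = 15 - \frac{1480}{v \left(- \frac{1}{280} + Q\right)}$ ($h{\left(v,Q \right)} = 15 - 5 \frac{296}{\left(v + \left(v - v\right)\right) \left(Q - \frac{1}{280}\right)} = 15 - 5 \frac{296}{\left(v + 0\right) \left(- \frac{1}{280} + Q\right)} = 15 - 5 \frac{296}{v \left(- \frac{1}{280} + Q\right)} = 15 - \frac{1480}{v \left(- \frac{1}{280} + Q\right)}$)
$\frac{1}{h{\left(\sqrt{-138 - 106},113 \right)} - 97116} = \frac{1}{\frac{5 \left(-82880 - 3 \sqrt{-138 - 106} + 840 \cdot 113 \sqrt{-138 - 106}\right)}{\sqrt{-138 - 106} \left(-1 + 280 \cdot 113\right)} - 97116} = \frac{1}{\frac{5 \left(-82880 - 3 \sqrt{-244} + 840 \cdot 113 \sqrt{-244}\right)}{\sqrt{-244} \left(-1 + 31640\right)} - 97116} = \frac{1}{\frac{5 \left(-82880 - 3 \cdot 2 i \sqrt{61} + 840 \cdot 113 \cdot 2 i \sqrt{61}\right)}{2 i \sqrt{61} \cdot 31639} - 97116} = \frac{1}{5 \left(- \frac{i \sqrt{61}}{122}\right) \frac{1}{31639} \left(-82880 - 6 i \sqrt{61} + 189840 i \sqrt{61}\right) - 97116} = \frac{1}{5 \left(- \frac{i \sqrt{61}}{122}\right) \frac{1}{31639} \left(-82880 + 189834 i \sqrt{61}\right) - 97116} = \frac{1}{- \frac{5 i \sqrt{61} \left(-82880 + 189834 i \sqrt{61}\right)}{3859958} - 97116} = \frac{1}{-97116 - \frac{5 i \sqrt{61} \left(-82880 + 189834 i \sqrt{61}\right)}{3859958}}$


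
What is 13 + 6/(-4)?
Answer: 23/2 ≈ 11.500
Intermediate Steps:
13 + 6/(-4) = 13 + 6*(-¼) = 13 - 3/2 = 23/2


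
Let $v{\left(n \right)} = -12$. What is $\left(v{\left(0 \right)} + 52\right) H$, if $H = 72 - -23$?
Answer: $3800$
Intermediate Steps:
$H = 95$ ($H = 72 + 23 = 95$)
$\left(v{\left(0 \right)} + 52\right) H = \left(-12 + 52\right) 95 = 40 \cdot 95 = 3800$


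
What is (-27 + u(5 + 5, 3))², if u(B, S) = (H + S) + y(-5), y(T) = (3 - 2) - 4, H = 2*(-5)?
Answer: 1369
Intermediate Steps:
H = -10
y(T) = -3 (y(T) = 1 - 4 = -3)
u(B, S) = -13 + S (u(B, S) = (-10 + S) - 3 = -13 + S)
(-27 + u(5 + 5, 3))² = (-27 + (-13 + 3))² = (-27 - 10)² = (-37)² = 1369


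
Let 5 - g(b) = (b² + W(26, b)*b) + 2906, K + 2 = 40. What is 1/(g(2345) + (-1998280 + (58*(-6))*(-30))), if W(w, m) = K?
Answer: -1/7578876 ≈ -1.3195e-7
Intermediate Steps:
K = 38 (K = -2 + 40 = 38)
W(w, m) = 38
g(b) = -2901 - b² - 38*b (g(b) = 5 - ((b² + 38*b) + 2906) = 5 - (2906 + b² + 38*b) = 5 + (-2906 - b² - 38*b) = -2901 - b² - 38*b)
1/(g(2345) + (-1998280 + (58*(-6))*(-30))) = 1/((-2901 - 1*2345² - 38*2345) + (-1998280 + (58*(-6))*(-30))) = 1/((-2901 - 1*5499025 - 89110) + (-1998280 - 348*(-30))) = 1/((-2901 - 5499025 - 89110) + (-1998280 + 10440)) = 1/(-5591036 - 1987840) = 1/(-7578876) = -1/7578876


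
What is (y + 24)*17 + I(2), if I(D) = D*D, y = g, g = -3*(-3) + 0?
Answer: 565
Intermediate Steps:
g = 9 (g = 9 + 0 = 9)
y = 9
I(D) = D**2
(y + 24)*17 + I(2) = (9 + 24)*17 + 2**2 = 33*17 + 4 = 561 + 4 = 565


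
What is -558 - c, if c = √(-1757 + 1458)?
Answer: -558 - I*√299 ≈ -558.0 - 17.292*I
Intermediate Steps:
c = I*√299 (c = √(-299) = I*√299 ≈ 17.292*I)
-558 - c = -558 - I*√299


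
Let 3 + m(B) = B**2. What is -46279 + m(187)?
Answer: -11313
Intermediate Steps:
m(B) = -3 + B**2
-46279 + m(187) = -46279 + (-3 + 187**2) = -46279 + (-3 + 34969) = -46279 + 34966 = -11313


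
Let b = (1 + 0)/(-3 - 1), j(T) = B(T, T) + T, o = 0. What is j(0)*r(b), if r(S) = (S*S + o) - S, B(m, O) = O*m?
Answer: 0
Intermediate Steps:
j(T) = T + T² (j(T) = T*T + T = T² + T = T + T²)
b = -¼ (b = 1/(-4) = 1*(-¼) = -¼ ≈ -0.25000)
r(S) = S² - S (r(S) = (S*S + 0) - S = (S² + 0) - S = S² - S)
j(0)*r(b) = (0*(1 + 0))*(-(-1 - ¼)/4) = (0*1)*(-¼*(-5/4)) = 0*(5/16) = 0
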